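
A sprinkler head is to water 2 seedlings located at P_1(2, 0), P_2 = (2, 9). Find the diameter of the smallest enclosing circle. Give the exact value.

9

The smallest circle enclosing two points has them as diameter endpoints.
Centre = midpoint = (2, 4.5); r² = |P_1P_2|²/4 = 81/4 = 20.25.
Diameter = 2r = 2√(20.25) = 9.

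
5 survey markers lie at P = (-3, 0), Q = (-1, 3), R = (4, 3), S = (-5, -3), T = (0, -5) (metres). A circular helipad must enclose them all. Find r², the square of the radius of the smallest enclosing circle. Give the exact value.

29.25

The minimum enclosing circle of a finite set is fixed by two of the points (as a diameter) or three (as a circumcircle).
The farthest pair is R–S with squared distance 117. The circle on this segment as diameter has centre (-0.5, 0) and r² = 117/4 = 29.25.
Check P: distance² to centre = 6.25 ≤ 29.25, so it lies inside.
All remaining points lie in this disk, and no smaller disk contains both endpoints, so this is the minimum enclosing circle.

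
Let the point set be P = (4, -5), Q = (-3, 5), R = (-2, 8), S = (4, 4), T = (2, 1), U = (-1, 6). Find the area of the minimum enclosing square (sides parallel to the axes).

The bounding box has width 7 and height 13.
An axis-aligned square enclosing the set must have side ≥ max(width, height).
So the minimum side is max(7, 13) = 13.
Area = 13² = 169.

169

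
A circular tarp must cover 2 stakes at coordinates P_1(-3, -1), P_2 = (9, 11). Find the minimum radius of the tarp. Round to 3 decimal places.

8.485

The smallest circle enclosing two points has them as diameter endpoints.
Centre = midpoint = (3, 5); r² = |P_1P_2|²/4 = 288/4 = 72.
r = √72 ≈ 8.485.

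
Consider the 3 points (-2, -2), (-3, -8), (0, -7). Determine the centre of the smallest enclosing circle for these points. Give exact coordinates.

Call the three points A, B, C in the order given.
Side lengths²: AB² = 37, AC² = 29, BC² = 10.
Since AB² = 37 < 29 + 10 = 39, the triangle is acute, so the smallest enclosing circle is the circumcircle.
Circumcentre = (-79/34, -171/34), r² = 5365/578.
Centre = (-79/34, -171/34).

(-79/34, -171/34)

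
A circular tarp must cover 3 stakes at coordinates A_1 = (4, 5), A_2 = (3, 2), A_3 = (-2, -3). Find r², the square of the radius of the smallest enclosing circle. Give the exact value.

25

Side lengths²: A_1A_2² = 10, A_1A_3² = 100, A_2A_3² = 50.
Since A_1A_3² = 100 ≥ 50 + 10 = 60, the angle opposite A_1A_3 is not acute, so the smallest enclosing circle has A_1A_3 as diameter.
Centre = midpoint of A_1A_3 = (1, 1), r² = 100/4 = 25.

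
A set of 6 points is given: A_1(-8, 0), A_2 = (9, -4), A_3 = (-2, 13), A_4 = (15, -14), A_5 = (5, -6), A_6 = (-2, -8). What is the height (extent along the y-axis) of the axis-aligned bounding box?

max y = 13, min y = -14, so height = 27.

27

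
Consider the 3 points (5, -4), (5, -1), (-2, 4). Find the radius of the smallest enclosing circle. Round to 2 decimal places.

Call the three points A, B, C in the order given.
Side lengths²: AB² = 9, AC² = 113, BC² = 74.
Since AC² = 113 ≥ 74 + 9 = 83, the angle opposite AC is not acute, so the smallest enclosing circle has AC as diameter.
Centre = midpoint of AC = (1.5, 0), r² = 113/4 = 28.25.
r = √(28.25) ≈ 5.32.

5.32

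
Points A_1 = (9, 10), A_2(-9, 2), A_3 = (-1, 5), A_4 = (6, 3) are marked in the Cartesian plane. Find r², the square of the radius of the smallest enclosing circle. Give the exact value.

97

The minimum enclosing circle of a finite set is fixed by two of the points (as a diameter) or three (as a circumcircle).
The farthest pair is A_1–A_2 with squared distance 388. The circle on this segment as diameter has centre (0, 6) and r² = 388/4 = 97.
Check A_3: distance² to centre = 2 ≤ 97, so it lies inside.
All remaining points lie in this disk, and no smaller disk contains both endpoints, so this is the minimum enclosing circle.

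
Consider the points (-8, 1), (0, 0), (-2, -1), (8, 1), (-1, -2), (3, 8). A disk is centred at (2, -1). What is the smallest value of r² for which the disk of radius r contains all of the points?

104

The required radius is the distance from (2, -1) to the farthest point.
Squared distances: 104, 5, 16, 40, 10, 82.
Maximum is 104, attained at (-8, 1).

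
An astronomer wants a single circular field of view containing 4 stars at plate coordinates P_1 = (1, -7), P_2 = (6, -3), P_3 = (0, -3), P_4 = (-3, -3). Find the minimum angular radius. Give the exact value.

The minimum enclosing circle of a finite set is fixed by two of the points (as a diameter) or three (as a circumcircle).
The farthest pair is P_2–P_4 with squared distance 81. The circle on this segment as diameter has centre (1.5, -3) and r² = 81/4 = 20.25.
Check P_1: distance² to centre = 16.25 ≤ 20.25, so it lies inside.
All remaining points lie in this disk, and no smaller disk contains both endpoints, so this is the minimum enclosing circle.
r = √(20.25) = 4.5.

4.5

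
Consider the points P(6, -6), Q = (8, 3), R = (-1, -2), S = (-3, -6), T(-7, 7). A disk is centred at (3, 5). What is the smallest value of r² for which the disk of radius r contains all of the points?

The required radius is the distance from (3, 5) to the farthest point.
Squared distances: 130, 29, 65, 157, 104.
Maximum is 157, attained at S.

157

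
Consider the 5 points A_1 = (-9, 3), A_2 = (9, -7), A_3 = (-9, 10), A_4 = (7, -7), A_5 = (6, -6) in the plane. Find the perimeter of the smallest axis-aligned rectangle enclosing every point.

70

Width = max x − min x = 9 − (-9) = 18.
Height = max y − min y = 10 − (-7) = 17.
Perimeter = 2(18 + 17) = 70.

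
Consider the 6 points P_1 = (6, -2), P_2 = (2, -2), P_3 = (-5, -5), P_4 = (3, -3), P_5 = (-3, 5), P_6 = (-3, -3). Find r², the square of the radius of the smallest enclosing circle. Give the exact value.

A smallest enclosing disk is always determined by at most three of the input points on its boundary.
The minimum enclosing circle is determined by three boundary points: P_1, P_3, P_5.
Their circumcentre is (-0.25, -0.75) with r² = 40.625.
The farthest remaining point P_4 is at distance² 15.625 ≤ 40.625.

40.625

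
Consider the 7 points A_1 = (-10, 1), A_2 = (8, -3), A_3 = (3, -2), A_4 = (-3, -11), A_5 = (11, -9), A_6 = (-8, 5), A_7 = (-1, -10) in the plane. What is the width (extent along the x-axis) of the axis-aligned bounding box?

max x = 11, min x = -10, so width = 21.

21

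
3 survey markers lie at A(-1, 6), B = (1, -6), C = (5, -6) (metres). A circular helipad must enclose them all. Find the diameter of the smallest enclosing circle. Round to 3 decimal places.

13.416

Side lengths²: AB² = 148, AC² = 180, BC² = 16.
Since AC² = 180 ≥ 148 + 16 = 164, the angle opposite AC is not acute, so the smallest enclosing circle has AC as diameter.
Centre = midpoint of AC = (2, 0), r² = 180/4 = 45.
Diameter = 2r = 2√45 ≈ 13.416.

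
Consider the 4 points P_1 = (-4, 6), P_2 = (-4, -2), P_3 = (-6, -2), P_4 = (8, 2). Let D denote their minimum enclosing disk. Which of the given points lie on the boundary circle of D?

P_1, P_3, P_4

The minimum enclosing circle is determined by three boundary points: P_1, P_3, P_4.
Their circumcentre is (11/13, 7/13) with r² = 9010/169.
The farthest remaining point P_2 is at distance² 5058/169 ≤ 9010/169.
The points at distance exactly r from the centre are P_1, P_3, P_4 — 3 points.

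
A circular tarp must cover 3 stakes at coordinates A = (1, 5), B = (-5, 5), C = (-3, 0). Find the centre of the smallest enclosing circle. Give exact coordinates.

(-2, 3.3)

Side lengths²: AB² = 36, AC² = 41, BC² = 29.
Since AC² = 41 < 36 + 29 = 65, the triangle is acute, so the smallest enclosing circle is the circumcircle.
Circumcentre = (-2, 3.3), r² = 11.89.
Centre = (-2, 3.3).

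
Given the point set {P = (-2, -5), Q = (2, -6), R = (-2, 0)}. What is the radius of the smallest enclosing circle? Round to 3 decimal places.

3.606

Side lengths²: PQ² = 17, PR² = 25, QR² = 52.
Since QR² = 52 ≥ 25 + 17 = 42, the angle opposite QR is not acute, so the smallest enclosing circle has QR as diameter.
Centre = midpoint of QR = (0, -3), r² = 52/4 = 13.
r = √13 ≈ 3.606.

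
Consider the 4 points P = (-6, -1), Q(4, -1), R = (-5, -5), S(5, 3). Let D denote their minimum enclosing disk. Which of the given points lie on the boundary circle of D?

The farthest pair is R–S with squared distance 164. The circle on this segment as diameter has centre (0, -1) and r² = 164/4 = 41.
Check P: distance² to centre = 36 ≤ 41, so it lies inside.
All remaining points lie in this disk, and no smaller disk contains both endpoints, so this is the minimum enclosing circle.
The points at distance exactly r from the centre are R, S — 2 points.

R, S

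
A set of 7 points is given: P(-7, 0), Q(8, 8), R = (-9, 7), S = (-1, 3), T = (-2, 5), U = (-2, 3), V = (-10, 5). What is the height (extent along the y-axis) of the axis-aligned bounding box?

8

max y = 8, min y = 0, so height = 8.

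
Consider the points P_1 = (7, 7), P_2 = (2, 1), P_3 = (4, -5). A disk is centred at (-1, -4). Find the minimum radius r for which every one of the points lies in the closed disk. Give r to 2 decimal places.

The required radius is the distance from (-1, -4) to the farthest point.
Squared distances: 185, 34, 26.
Maximum is 185, attained at P_1.
r = √185 ≈ 13.60.

13.60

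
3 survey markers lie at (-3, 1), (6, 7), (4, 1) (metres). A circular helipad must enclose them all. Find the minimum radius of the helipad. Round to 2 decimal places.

5.41

Call the three points A, B, C in the order given.
Side lengths²: AB² = 117, AC² = 49, BC² = 40.
Since AB² = 117 ≥ 49 + 40 = 89, the angle opposite AB is not acute, so the smallest enclosing circle has AB as diameter.
Centre = midpoint of AB = (1.5, 4), r² = 117/4 = 29.25.
r = √(29.25) ≈ 5.41.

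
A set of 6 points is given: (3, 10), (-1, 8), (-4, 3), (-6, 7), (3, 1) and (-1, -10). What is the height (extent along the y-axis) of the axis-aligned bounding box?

max y = 10, min y = -10, so height = 20.

20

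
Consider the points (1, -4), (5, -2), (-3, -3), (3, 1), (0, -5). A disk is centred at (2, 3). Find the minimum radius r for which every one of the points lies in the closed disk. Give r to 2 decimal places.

8.25

The required radius is the distance from (2, 3) to the farthest point.
Squared distances: 50, 34, 61, 5, 68.
Maximum is 68, attained at (0, -5).
r = √68 ≈ 8.25.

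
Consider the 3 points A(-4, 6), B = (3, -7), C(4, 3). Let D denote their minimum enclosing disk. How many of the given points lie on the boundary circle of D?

Side lengths²: AB² = 218, AC² = 73, BC² = 101.
Since AB² = 218 ≥ 101 + 73 = 174, the angle opposite AB is not acute, so the smallest enclosing circle has AB as diameter.
Centre = midpoint of AB = (-0.5, -0.5), r² = 218/4 = 54.5.
The points at distance exactly r from the centre are A, B — 2 points.

2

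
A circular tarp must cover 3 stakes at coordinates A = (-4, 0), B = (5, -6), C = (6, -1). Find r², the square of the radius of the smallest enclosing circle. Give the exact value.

Side lengths²: AB² = 117, AC² = 101, BC² = 26.
Since AB² = 117 < 101 + 26 = 127, the triangle is acute, so the smallest enclosing circle is the circumcircle.
Circumcentre = (27/34, -87/34), r² = 17069/578.

17069/578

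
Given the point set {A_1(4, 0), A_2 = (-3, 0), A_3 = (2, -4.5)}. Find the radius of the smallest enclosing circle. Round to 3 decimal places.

Side lengths²: A_1A_2² = 49, A_1A_3² = 24.25, A_2A_3² = 45.25.
Since A_1A_2² = 49 < 45.25 + 24.25 = 69.5, the triangle is acute, so the smallest enclosing circle is the circumcircle.
Circumcentre = (0.5, -41/36), r² = 17557/1296.
r = √(17557/1296) ≈ 3.681.

3.681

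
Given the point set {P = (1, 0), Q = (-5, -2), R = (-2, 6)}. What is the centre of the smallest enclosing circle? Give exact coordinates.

(-41/14, 25/14)

Side lengths²: PQ² = 40, PR² = 45, QR² = 73.
Since QR² = 73 < 45 + 40 = 85, the triangle is acute, so the smallest enclosing circle is the circumcircle.
Circumcentre = (-41/14, 25/14), r² = 1825/98.
Centre = (-41/14, 25/14).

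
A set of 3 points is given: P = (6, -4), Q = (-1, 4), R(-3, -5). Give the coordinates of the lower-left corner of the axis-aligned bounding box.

(-3, -5)

x-range [-3, 6], y-range [-5, 4].
The lower-left corner is (-3, -5).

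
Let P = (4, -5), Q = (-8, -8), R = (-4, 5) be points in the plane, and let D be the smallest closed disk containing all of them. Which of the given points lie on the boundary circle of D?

Side lengths²: PQ² = 153, PR² = 164, QR² = 185.
Since QR² = 185 < 164 + 153 = 317, the triangle is acute, so the smallest enclosing circle is the circumcircle.
Circumcentre = (-145/48, -29/12), r² = 128945/2304.
The points at distance exactly r from the centre are P, Q, R — 3 points.

P, Q, R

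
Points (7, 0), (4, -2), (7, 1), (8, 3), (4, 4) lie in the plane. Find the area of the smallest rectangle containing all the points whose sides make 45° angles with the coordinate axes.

31.5

In coordinates u = x + y, v = x − y the rectangle is axis-aligned; the map (x,y)→(u,v) scales areas by 2.
u-values: 7, 2, 8, 11, 8; range = 11 − 2 = 9.
v-values: 7, 6, 6, 5, 0; range = 7 − 0 = 7.
Area = (9 × 7) / 2 = 31.5.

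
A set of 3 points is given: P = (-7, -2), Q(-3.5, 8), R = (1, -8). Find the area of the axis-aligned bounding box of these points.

128

x ranges over [-7, 1], width 8.
y ranges over [-8, 8], height 16.
Area = 8 × 16 = 128.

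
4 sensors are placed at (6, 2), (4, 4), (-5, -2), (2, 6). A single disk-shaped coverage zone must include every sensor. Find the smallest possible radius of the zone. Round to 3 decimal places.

By Welzl's lemma the MEC is supported by two points (diametrically opposite) or three points (on a circumcircle).
The minimum enclosing circle is determined by three boundary points: (6, 2), (-5, -2), (2, 6).
Their circumcentre is (11/30, 11/30) with r² = 15481/450.
The farthest remaining point (4, 4) is at distance² 11881/450 ≤ 15481/450.
r = √(15481/450) ≈ 5.865.

5.865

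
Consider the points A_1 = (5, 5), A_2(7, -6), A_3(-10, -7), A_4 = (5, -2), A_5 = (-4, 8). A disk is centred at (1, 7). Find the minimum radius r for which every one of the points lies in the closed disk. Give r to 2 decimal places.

17.80

The required radius is the distance from (1, 7) to the farthest point.
Squared distances: 20, 205, 317, 97, 26.
Maximum is 317, attained at A_3.
r = √317 ≈ 17.80.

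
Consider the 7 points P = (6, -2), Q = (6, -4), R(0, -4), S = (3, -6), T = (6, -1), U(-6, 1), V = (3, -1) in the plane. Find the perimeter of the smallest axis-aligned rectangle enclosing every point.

38

Width = max x − min x = 6 − (-6) = 12.
Height = max y − min y = 1 − (-6) = 7.
Perimeter = 2(12 + 7) = 38.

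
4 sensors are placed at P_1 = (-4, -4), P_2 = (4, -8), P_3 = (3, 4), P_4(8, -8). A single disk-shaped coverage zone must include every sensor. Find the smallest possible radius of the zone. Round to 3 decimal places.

The minimum enclosing circle of a finite set is fixed by two of the points (as a diameter) or three (as a circumcircle).
The minimum enclosing circle is determined by three boundary points: P_1, P_3, P_4.
Their circumcentre is (185/62, -189/62) with r² = 95485/1922.
The farthest remaining point P_2 is at distance² 49109/1922 ≤ 95485/1922.
r = √(95485/1922) ≈ 7.048.

7.048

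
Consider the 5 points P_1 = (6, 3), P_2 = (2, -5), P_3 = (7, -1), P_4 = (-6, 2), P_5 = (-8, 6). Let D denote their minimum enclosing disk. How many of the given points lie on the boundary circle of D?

2

The minimum enclosing circle of a finite set is fixed by two of the points (as a diameter) or three (as a circumcircle).
The farthest pair is P_3–P_5 with squared distance 274. The circle on this segment as diameter has centre (-0.5, 2.5) and r² = 274/4 = 68.5.
Check P_1: distance² to centre = 42.5 ≤ 68.5, so it lies inside.
All remaining points lie in this disk, and no smaller disk contains both endpoints, so this is the minimum enclosing circle.
The points at distance exactly r from the centre are P_3, P_5 — 2 points.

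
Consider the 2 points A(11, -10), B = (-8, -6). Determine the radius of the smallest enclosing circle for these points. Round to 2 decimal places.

9.71

The smallest circle enclosing two points has them as diameter endpoints.
Centre = midpoint = (1.5, -8); r² = |AB|²/4 = 377/4 = 94.25.
r = √(94.25) ≈ 9.71.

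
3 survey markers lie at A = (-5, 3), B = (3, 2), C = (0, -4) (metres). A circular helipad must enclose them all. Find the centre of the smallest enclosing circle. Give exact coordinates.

(-43/34, 13/34)

Side lengths²: AB² = 65, AC² = 74, BC² = 45.
Since AC² = 74 < 65 + 45 = 110, the triangle is acute, so the smallest enclosing circle is the circumcircle.
Circumcentre = (-43/34, 13/34), r² = 12025/578.
Centre = (-43/34, 13/34).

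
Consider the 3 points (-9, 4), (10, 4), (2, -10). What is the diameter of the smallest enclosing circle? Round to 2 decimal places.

Call the three points A, B, C in the order given.
Side lengths²: AB² = 361, AC² = 317, BC² = 260.
Since AB² = 361 < 317 + 260 = 577, the triangle is acute, so the smallest enclosing circle is the circumcircle.
Circumcentre = (0.5, 1/7), r² = 20605/196.
Diameter = 2r = 2√(20605/196) ≈ 20.51.

20.51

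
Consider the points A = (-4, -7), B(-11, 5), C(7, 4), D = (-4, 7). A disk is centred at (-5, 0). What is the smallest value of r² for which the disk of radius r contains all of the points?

The required radius is the distance from (-5, 0) to the farthest point.
Squared distances: 50, 61, 160, 50.
Maximum is 160, attained at C.

160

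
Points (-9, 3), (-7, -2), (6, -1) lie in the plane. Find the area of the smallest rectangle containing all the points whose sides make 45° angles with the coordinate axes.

133

In coordinates u = x + y, v = x − y the rectangle is axis-aligned; the map (x,y)→(u,v) scales areas by 2.
u-values: -6, -9, 5; range = 5 − (-9) = 14.
v-values: -12, -5, 7; range = 7 − (-12) = 19.
Area = (14 × 19) / 2 = 133.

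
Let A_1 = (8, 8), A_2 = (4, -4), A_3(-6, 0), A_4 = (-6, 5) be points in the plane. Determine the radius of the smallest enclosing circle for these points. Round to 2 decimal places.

8.08

A smallest enclosing disk is always determined by at most three of the input points on its boundary.
The minimum enclosing circle is determined by three boundary points: A_1, A_2, A_3.
Their circumcentre is (21/17, 61/17) with r² = 18850/289.
The farthest remaining point A_4 is at distance² 15705/289 ≤ 18850/289.
r = √(18850/289) ≈ 8.08.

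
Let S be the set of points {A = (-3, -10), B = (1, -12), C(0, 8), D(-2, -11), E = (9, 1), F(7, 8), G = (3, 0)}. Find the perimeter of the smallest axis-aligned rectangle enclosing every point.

64

Width = max x − min x = 9 − (-3) = 12.
Height = max y − min y = 8 − (-12) = 20.
Perimeter = 2(12 + 20) = 64.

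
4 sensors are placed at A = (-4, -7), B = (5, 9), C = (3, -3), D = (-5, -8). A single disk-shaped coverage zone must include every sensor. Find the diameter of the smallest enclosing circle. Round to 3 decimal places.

The minimum enclosing circle of a finite set is fixed by two of the points (as a diameter) or three (as a circumcircle).
The farthest pair is B–D with squared distance 389. The circle on this segment as diameter has centre (0, 0.5) and r² = 389/4 = 97.25.
Check A: distance² to centre = 72.25 ≤ 97.25, so it lies inside.
All remaining points lie in this disk, and no smaller disk contains both endpoints, so this is the minimum enclosing circle.
Diameter = 2r = 2√(97.25) ≈ 19.723.

19.723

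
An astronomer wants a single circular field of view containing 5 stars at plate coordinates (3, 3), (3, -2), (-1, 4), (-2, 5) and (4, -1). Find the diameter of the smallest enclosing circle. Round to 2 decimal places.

8.60

A smallest enclosing disk is always determined by at most three of the input points on its boundary.
The farthest pair is (3, -2)–(-2, 5) with squared distance 74. The circle on this segment as diameter has centre (0.5, 1.5) and r² = 74/4 = 18.5.
Check (3, 3): distance² to centre = 8.5 ≤ 18.5, so it lies inside.
All remaining points lie in this disk, and no smaller disk contains both endpoints, so this is the minimum enclosing circle.
Diameter = 2r = 2√(18.5) ≈ 8.60.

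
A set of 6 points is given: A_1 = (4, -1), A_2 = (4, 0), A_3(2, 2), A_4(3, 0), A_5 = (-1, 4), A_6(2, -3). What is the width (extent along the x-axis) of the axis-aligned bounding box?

max x = 4, min x = -1, so width = 5.

5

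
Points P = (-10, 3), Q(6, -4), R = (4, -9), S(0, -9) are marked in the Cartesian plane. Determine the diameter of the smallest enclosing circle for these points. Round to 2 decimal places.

The minimum enclosing circle of a finite set is fixed by two of the points (as a diameter) or three (as a circumcircle).
The farthest pair is P–R with squared distance 340. The circle on this segment as diameter has centre (-3, -3) and r² = 340/4 = 85.
Check Q: distance² to centre = 82 ≤ 85, so it lies inside.
All remaining points lie in this disk, and no smaller disk contains both endpoints, so this is the minimum enclosing circle.
Diameter = 2r = 2√85 ≈ 18.44.

18.44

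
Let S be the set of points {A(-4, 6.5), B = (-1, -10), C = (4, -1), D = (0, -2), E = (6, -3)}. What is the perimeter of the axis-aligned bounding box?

53

Width = max x − min x = 6 − (-4) = 10.
Height = max y − min y = 6.5 − (-10) = 16.5.
Perimeter = 2(10 + 16.5) = 53.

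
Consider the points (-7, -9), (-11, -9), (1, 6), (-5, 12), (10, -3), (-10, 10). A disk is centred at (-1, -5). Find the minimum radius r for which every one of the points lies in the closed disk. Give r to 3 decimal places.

The required radius is the distance from (-1, -5) to the farthest point.
Squared distances: 52, 116, 125, 305, 125, 306.
Maximum is 306, attained at (-10, 10).
r = √306 ≈ 17.493.

17.493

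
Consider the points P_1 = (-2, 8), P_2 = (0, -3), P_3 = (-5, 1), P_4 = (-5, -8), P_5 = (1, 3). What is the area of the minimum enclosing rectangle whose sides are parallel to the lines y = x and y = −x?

In coordinates u = x + y, v = x − y the rectangle is axis-aligned; the map (x,y)→(u,v) scales areas by 2.
u-values: 6, -3, -4, -13, 4; range = 6 − (-13) = 19.
v-values: -10, 3, -6, 3, -2; range = 3 − (-10) = 13.
Area = (19 × 13) / 2 = 123.5.

123.5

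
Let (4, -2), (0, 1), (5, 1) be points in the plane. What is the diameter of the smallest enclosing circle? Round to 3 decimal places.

Call the three points A, B, C in the order given.
Side lengths²: AB² = 25, AC² = 10, BC² = 25.
Since BC² = 25 < 25 + 10 = 35, the triangle is acute, so the smallest enclosing circle is the circumcircle.
Circumcentre = (2.5, 1/6), r² = 125/18.
Diameter = 2r = 2√(125/18) ≈ 5.270.

5.270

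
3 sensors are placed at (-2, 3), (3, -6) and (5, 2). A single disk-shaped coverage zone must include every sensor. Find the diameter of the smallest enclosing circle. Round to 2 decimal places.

Call the three points A, B, C in the order given.
Side lengths²: AB² = 106, AC² = 50, BC² = 68.
Since AB² = 106 < 68 + 50 = 118, the triangle is acute, so the smallest enclosing circle is the circumcircle.
Circumcentre = (28/29, -36/29), r² = 22525/841.
Diameter = 2r = 2√(22525/841) ≈ 10.35.

10.35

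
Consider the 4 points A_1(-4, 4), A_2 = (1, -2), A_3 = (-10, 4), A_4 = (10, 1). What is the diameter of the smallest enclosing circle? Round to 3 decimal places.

The minimum enclosing circle of a finite set is fixed by two of the points (as a diameter) or three (as a circumcircle).
The farthest pair is A_3–A_4 with squared distance 409. The circle on this segment as diameter has centre (0, 2.5) and r² = 409/4 = 102.25.
Check A_1: distance² to centre = 18.25 ≤ 102.25, so it lies inside.
All remaining points lie in this disk, and no smaller disk contains both endpoints, so this is the minimum enclosing circle.
Diameter = 2r = 2√(102.25) ≈ 20.224.

20.224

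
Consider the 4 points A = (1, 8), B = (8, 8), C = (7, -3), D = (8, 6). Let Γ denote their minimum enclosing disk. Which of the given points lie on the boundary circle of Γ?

The minimum enclosing circle of a finite set is fixed by two of the points (as a diameter) or three (as a circumcircle).
The minimum enclosing circle is determined by three boundary points: A, B, C.
Their circumcentre is (4.5, 61/22) with r² = 9577/242.
The farthest remaining point D is at distance² 5485/242 ≤ 9577/242.
The points at distance exactly r from the centre are A, B, C — 3 points.

A, B, C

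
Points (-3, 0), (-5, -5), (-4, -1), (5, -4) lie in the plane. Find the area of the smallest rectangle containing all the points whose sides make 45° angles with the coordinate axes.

66

In coordinates u = x + y, v = x − y the rectangle is axis-aligned; the map (x,y)→(u,v) scales areas by 2.
u-values: -3, -10, -5, 1; range = 1 − (-10) = 11.
v-values: -3, 0, -3, 9; range = 9 − (-3) = 12.
Area = (11 × 12) / 2 = 66.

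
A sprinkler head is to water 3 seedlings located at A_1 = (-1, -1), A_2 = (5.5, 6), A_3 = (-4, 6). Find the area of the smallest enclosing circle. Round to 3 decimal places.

Side lengths²: A_1A_2² = 91.25, A_1A_3² = 58, A_2A_3² = 90.25.
Since A_1A_2² = 91.25 < 90.25 + 58 = 148.25, the triangle is acute, so the smallest enclosing circle is the circumcircle.
Circumcentre = (0.75, 109/28), r² = 10585/392.
Area = π·r² = π·10585/392 ≈ 84.831.

84.831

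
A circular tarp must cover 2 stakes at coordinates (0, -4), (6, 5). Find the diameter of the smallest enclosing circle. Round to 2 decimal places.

The smallest circle enclosing two points has them as diameter endpoints.
Centre = midpoint = (3, 0.5); r² = |(0, -4)−(6, 5)|²/4 = 117/4 = 29.25.
Diameter = 2r = 2√(29.25) ≈ 10.82.

10.82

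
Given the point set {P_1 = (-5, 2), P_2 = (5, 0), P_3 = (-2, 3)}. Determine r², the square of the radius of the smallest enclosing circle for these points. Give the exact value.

Side lengths²: P_1P_2² = 104, P_1P_3² = 10, P_2P_3² = 58.
Since P_1P_2² = 104 ≥ 58 + 10 = 68, the angle opposite P_1P_2 is not acute, so the smallest enclosing circle has P_1P_2 as diameter.
Centre = midpoint of P_1P_2 = (0, 1), r² = 104/4 = 26.

26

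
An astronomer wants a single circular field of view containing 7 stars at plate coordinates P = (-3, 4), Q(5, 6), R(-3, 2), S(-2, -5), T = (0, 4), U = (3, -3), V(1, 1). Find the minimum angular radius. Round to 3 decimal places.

6.519

By Welzl's lemma the MEC is supported by two points (diametrically opposite) or three points (on a circumcircle).
The farthest pair is Q–S with squared distance 170. The circle on this segment as diameter has centre (1.5, 0.5) and r² = 170/4 = 42.5.
Check P: distance² to centre = 32.5 ≤ 42.5, so it lies inside.
All remaining points lie in this disk, and no smaller disk contains both endpoints, so this is the minimum enclosing circle.
r = √(42.5) ≈ 6.519.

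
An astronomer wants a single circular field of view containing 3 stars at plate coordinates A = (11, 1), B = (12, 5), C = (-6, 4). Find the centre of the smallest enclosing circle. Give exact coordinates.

Side lengths²: AB² = 17, AC² = 298, BC² = 325.
Since BC² = 325 ≥ 298 + 17 = 315, the angle opposite BC is not acute, so the smallest enclosing circle has BC as diameter.
Centre = midpoint of BC = (3, 4.5), r² = 325/4 = 81.25.
Centre = (3, 4.5).

(3, 4.5)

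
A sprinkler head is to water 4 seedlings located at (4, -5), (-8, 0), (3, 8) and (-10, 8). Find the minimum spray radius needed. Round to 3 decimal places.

The minimum enclosing circle of a finite set is fixed by two of the points (as a diameter) or three (as a circumcircle).
The farthest pair is (4, -5)–(-10, 8) with squared distance 365. The circle on this segment as diameter has centre (-3, 1.5) and r² = 365/4 = 91.25.
Check (-8, 0): distance² to centre = 27.25 ≤ 91.25, so it lies inside.
All remaining points lie in this disk, and no smaller disk contains both endpoints, so this is the minimum enclosing circle.
r = √(91.25) ≈ 9.552.

9.552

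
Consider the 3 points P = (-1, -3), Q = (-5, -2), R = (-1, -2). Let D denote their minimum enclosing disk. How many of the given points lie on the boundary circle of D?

Side lengths²: PQ² = 17, PR² = 1, QR² = 16.
Since PQ² = 17 ≥ 16 + 1 = 17, the angle opposite PQ is not acute, so the smallest enclosing circle has PQ as diameter.
Centre = midpoint of PQ = (-3, -2.5), r² = 17/4 = 4.25.
The points at distance exactly r from the centre are P, Q, R — 3 points.

3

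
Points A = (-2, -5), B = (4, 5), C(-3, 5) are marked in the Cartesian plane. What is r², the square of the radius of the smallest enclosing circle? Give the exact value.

Side lengths²: AB² = 136, AC² = 101, BC² = 49.
Since AB² = 136 < 101 + 49 = 150, the triangle is acute, so the smallest enclosing circle is the circumcircle.
Circumcentre = (0.5, 0.3), r² = 34.34.

34.34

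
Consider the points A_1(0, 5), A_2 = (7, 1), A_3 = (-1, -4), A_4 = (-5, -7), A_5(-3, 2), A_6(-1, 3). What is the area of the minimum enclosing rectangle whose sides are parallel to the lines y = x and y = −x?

110

In coordinates u = x + y, v = x − y the rectangle is axis-aligned; the map (x,y)→(u,v) scales areas by 2.
u-values: 5, 8, -5, -12, -1, 2; range = 8 − (-12) = 20.
v-values: -5, 6, 3, 2, -5, -4; range = 6 − (-5) = 11.
Area = (20 × 11) / 2 = 110.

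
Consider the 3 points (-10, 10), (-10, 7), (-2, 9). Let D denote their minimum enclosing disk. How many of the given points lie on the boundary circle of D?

Call the three points A, B, C in the order given.
Side lengths²: AB² = 9, AC² = 65, BC² = 68.
Since BC² = 68 < 65 + 9 = 74, the triangle is acute, so the smallest enclosing circle is the circumcircle.
Circumcentre = (-6.125, 8.5), r² = 17.265625.
The points at distance exactly r from the centre are (-10, 10), (-10, 7), (-2, 9) — 3 points.

3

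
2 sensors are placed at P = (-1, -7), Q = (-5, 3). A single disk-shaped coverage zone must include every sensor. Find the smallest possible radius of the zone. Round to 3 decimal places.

5.385

The smallest circle enclosing two points has them as diameter endpoints.
Centre = midpoint = (-3, -2); r² = |PQ|²/4 = 116/4 = 29.
r = √29 ≈ 5.385.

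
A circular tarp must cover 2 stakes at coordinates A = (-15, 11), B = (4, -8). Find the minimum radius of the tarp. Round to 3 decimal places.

The smallest circle enclosing two points has them as diameter endpoints.
Centre = midpoint = (-5.5, 1.5); r² = |AB|²/4 = 722/4 = 180.5.
r = √(180.5) ≈ 13.435.

13.435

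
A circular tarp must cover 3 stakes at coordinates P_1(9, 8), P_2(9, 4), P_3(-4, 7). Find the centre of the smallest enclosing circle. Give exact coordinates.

Side lengths²: P_1P_2² = 16, P_1P_3² = 170, P_2P_3² = 178.
Since P_2P_3² = 178 < 170 + 16 = 186, the triangle is acute, so the smallest enclosing circle is the circumcircle.
Circumcentre = (34/13, 6), r² = 7565/169.
Centre = (34/13, 6).

(34/13, 6)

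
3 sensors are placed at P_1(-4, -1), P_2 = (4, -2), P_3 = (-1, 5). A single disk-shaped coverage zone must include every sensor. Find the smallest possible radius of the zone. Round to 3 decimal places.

4.561

Side lengths²: P_1P_2² = 65, P_1P_3² = 45, P_2P_3² = 74.
Since P_2P_3² = 74 < 65 + 45 = 110, the triangle is acute, so the smallest enclosing circle is the circumcircle.
Circumcentre = (9/34, 21/34), r² = 12025/578.
r = √(12025/578) ≈ 4.561.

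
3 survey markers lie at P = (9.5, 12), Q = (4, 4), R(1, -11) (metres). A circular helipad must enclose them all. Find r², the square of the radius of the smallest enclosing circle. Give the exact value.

Side lengths²: PQ² = 94.25, PR² = 601.25, QR² = 234.
Since PR² = 601.25 ≥ 234 + 94.25 = 328.25, the angle opposite PR is not acute, so the smallest enclosing circle has PR as diameter.
Centre = midpoint of PR = (5.25, 0.5), r² = 601.25/4 = 150.3125.

150.3125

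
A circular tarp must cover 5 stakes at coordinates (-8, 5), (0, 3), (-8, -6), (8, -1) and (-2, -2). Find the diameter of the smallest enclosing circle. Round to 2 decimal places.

17.90

The minimum enclosing circle is determined by three boundary points: (-8, 5), (-8, -6), (8, -1).
Their circumcentre is (-0.9375, -0.5) with r² = 80.12890625.
The farthest remaining point (0, 3) is at distance² 13.12890625 ≤ 80.12890625.
Diameter = 2r = 2√(80.12890625) ≈ 17.90.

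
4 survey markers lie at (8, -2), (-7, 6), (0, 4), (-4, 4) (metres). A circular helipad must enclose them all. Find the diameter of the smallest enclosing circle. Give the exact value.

By Welzl's lemma the MEC is supported by two points (diametrically opposite) or three points (on a circumcircle).
The farthest pair is (8, -2)–(-7, 6) with squared distance 289. The circle on this segment as diameter has centre (0.5, 2) and r² = 289/4 = 72.25.
Check (0, 4): distance² to centre = 4.25 ≤ 72.25, so it lies inside.
All remaining points lie in this disk, and no smaller disk contains both endpoints, so this is the minimum enclosing circle.
Diameter = 2r = 2√(72.25) = 17.

17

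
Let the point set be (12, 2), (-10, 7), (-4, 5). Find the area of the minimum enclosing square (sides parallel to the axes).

484

The bounding box has width 22 and height 5.
An axis-aligned square enclosing the set must have side ≥ max(width, height).
So the minimum side is max(22, 5) = 22.
Area = 22² = 484.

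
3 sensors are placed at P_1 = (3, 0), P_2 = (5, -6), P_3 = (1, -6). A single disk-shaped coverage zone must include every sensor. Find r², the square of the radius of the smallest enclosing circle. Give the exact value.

100/9

Side lengths²: P_1P_2² = 40, P_1P_3² = 40, P_2P_3² = 16.
Since P_1P_3² = 40 < 40 + 16 = 56, the triangle is acute, so the smallest enclosing circle is the circumcircle.
Circumcentre = (3, -10/3), r² = 100/9.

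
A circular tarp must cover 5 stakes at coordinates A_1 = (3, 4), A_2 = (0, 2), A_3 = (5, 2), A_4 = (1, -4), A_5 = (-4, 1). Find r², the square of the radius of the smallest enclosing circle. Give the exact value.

The minimum enclosing circle is determined by three boundary points: A_3, A_4, A_5.
Their circumcentre is (0.6, 0.6) with r² = 21.32.
The farthest remaining point A_1 is at distance² 17.32 ≤ 21.32.

21.32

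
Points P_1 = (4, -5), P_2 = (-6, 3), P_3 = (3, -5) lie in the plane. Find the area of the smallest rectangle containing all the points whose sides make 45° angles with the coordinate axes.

In coordinates u = x + y, v = x − y the rectangle is axis-aligned; the map (x,y)→(u,v) scales areas by 2.
u-values: -1, -3, -2; range = -1 − (-3) = 2.
v-values: 9, -9, 8; range = 9 − (-9) = 18.
Area = (2 × 18) / 2 = 18.

18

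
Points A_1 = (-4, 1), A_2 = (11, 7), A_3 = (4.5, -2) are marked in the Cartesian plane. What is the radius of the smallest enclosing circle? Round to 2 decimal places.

8.08

Side lengths²: A_1A_2² = 261, A_1A_3² = 81.25, A_2A_3² = 123.25.
Since A_1A_2² = 261 ≥ 123.25 + 81.25 = 204.5, the angle opposite A_1A_2 is not acute, so the smallest enclosing circle has A_1A_2 as diameter.
Centre = midpoint of A_1A_2 = (3.5, 4), r² = 261/4 = 65.25.
r = √(65.25) ≈ 8.08.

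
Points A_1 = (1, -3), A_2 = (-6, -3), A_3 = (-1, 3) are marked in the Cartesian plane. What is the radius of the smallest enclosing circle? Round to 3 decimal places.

Side lengths²: A_1A_2² = 49, A_1A_3² = 40, A_2A_3² = 61.
Since A_2A_3² = 61 < 49 + 40 = 89, the triangle is acute, so the smallest enclosing circle is the circumcircle.
Circumcentre = (-2.5, -5/6), r² = 305/18.
r = √(305/18) ≈ 4.116.

4.116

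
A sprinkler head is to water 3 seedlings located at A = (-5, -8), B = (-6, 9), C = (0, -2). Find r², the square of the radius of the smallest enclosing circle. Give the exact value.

Side lengths²: AB² = 290, AC² = 61, BC² = 157.
Since AB² = 290 ≥ 157 + 61 = 218, the angle opposite AB is not acute, so the smallest enclosing circle has AB as diameter.
Centre = midpoint of AB = (-5.5, 0.5), r² = 290/4 = 72.5.

72.5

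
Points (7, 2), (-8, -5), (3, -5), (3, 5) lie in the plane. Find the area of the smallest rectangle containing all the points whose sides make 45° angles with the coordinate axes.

In coordinates u = x + y, v = x − y the rectangle is axis-aligned; the map (x,y)→(u,v) scales areas by 2.
u-values: 9, -13, -2, 8; range = 9 − (-13) = 22.
v-values: 5, -3, 8, -2; range = 8 − (-3) = 11.
Area = (22 × 11) / 2 = 121.

121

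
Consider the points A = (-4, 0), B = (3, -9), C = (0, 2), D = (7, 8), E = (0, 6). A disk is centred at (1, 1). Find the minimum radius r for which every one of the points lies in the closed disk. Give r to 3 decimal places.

The required radius is the distance from (1, 1) to the farthest point.
Squared distances: 26, 104, 2, 85, 26.
Maximum is 104, attained at B.
r = √104 ≈ 10.198.

10.198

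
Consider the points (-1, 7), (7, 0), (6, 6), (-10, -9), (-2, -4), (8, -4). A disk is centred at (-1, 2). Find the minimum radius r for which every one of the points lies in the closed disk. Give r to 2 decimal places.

The required radius is the distance from (-1, 2) to the farthest point.
Squared distances: 25, 68, 65, 202, 37, 117.
Maximum is 202, attained at (-10, -9).
r = √202 ≈ 14.21.

14.21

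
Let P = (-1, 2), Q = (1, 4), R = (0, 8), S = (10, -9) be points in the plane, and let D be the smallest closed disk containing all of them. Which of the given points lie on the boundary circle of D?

The farthest pair is R–S with squared distance 389. The circle on this segment as diameter has centre (5, -0.5) and r² = 389/4 = 97.25.
Check P: distance² to centre = 42.25 ≤ 97.25, so it lies inside.
All remaining points lie in this disk, and no smaller disk contains both endpoints, so this is the minimum enclosing circle.
The points at distance exactly r from the centre are R, S — 2 points.

R, S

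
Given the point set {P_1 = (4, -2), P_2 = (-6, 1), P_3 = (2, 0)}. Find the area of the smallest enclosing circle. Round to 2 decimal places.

85.61

Side lengths²: P_1P_2² = 109, P_1P_3² = 8, P_2P_3² = 65.
Since P_1P_2² = 109 ≥ 65 + 8 = 73, the angle opposite P_1P_2 is not acute, so the smallest enclosing circle has P_1P_2 as diameter.
Centre = midpoint of P_1P_2 = (-1, -0.5), r² = 109/4 = 27.25.
Area = π·r² = π·27.25 ≈ 85.61.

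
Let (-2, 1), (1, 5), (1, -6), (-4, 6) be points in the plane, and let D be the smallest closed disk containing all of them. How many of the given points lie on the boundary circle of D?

The minimum enclosing circle of a finite set is fixed by two of the points (as a diameter) or three (as a circumcircle).
The farthest pair is (1, -6)–(-4, 6) with squared distance 169. The circle on this segment as diameter has centre (-1.5, 0) and r² = 169/4 = 42.25.
Check (-2, 1): distance² to centre = 1.25 ≤ 42.25, so it lies inside.
All remaining points lie in this disk, and no smaller disk contains both endpoints, so this is the minimum enclosing circle.
The points at distance exactly r from the centre are (1, -6), (-4, 6) — 2 points.

2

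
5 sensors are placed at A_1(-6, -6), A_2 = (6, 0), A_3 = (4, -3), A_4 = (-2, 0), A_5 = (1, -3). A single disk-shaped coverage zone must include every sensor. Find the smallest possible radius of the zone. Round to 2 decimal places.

6.71

A smallest enclosing disk is always determined by at most three of the input points on its boundary.
The farthest pair is A_1–A_2 with squared distance 180. The circle on this segment as diameter has centre (0, -3) and r² = 180/4 = 45.
Check A_3: distance² to centre = 16 ≤ 45, so it lies inside.
All remaining points lie in this disk, and no smaller disk contains both endpoints, so this is the minimum enclosing circle.
r = √45 ≈ 6.71.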